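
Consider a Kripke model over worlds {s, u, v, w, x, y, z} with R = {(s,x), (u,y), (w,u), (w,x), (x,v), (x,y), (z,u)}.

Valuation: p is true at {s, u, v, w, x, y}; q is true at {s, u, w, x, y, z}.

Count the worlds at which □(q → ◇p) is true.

s: successors {x}; q → ◇p there: x:T. ✓
u: successors {y}; q → ◇p there: y:F. ✗
v: no successors, so □(q → ◇p) holds vacuously. ✓
w: successors {u, x}; q → ◇p there: u:T, x:T. ✓
x: successors {v, y}; q → ◇p there: v:T, y:F. ✗
y: no successors, so □(q → ◇p) holds vacuously. ✓
z: successors {u}; q → ◇p there: u:T. ✓
Satisfying worlds: {s, v, w, y, z}.

5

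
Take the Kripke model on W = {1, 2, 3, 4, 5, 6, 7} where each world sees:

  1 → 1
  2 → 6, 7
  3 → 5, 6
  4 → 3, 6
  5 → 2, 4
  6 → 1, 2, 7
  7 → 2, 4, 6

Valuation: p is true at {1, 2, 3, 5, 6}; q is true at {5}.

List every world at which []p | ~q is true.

1: []p is T, ~q is T. ✓
2: []p is F, ~q is T. ✓
3: []p is T, ~q is T. ✓
4: []p is T, ~q is T. ✓
5: []p is F, ~q is F. ✗
6: []p is F, ~q is T. ✓
7: []p is F, ~q is T. ✓

{1, 2, 3, 4, 6, 7}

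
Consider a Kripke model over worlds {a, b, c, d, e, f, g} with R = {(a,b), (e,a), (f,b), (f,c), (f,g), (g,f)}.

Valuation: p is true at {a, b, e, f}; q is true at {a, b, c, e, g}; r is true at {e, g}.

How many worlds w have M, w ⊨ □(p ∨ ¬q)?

a: successors {b}; p ∨ ¬q there: b:T. ✓
b: no successors, so □(p ∨ ¬q) holds vacuously. ✓
c: no successors, so □(p ∨ ¬q) holds vacuously. ✓
d: no successors, so □(p ∨ ¬q) holds vacuously. ✓
e: successors {a}; p ∨ ¬q there: a:T. ✓
f: successors {b, c, g}; p ∨ ¬q there: b:T, c:F, g:F. ✗
g: successors {f}; p ∨ ¬q there: f:T. ✓
Satisfying worlds: {a, b, c, d, e, g}.

6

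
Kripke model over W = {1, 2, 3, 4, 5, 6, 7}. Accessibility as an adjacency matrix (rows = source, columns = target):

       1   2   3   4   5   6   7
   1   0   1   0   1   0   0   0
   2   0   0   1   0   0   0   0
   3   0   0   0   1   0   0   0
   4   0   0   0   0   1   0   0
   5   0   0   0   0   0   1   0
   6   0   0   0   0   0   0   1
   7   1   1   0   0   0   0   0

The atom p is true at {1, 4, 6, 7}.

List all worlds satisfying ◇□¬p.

{1, 3, 7}

1: successors {2, 4}; □¬p there: 2:T, 4:T. ✓
2: successors {3}; □¬p there: 3:F. ✗
3: successors {4}; □¬p there: 4:T. ✓
4: successors {5}; □¬p there: 5:F. ✗
5: successors {6}; □¬p there: 6:F. ✗
6: successors {7}; □¬p there: 7:F. ✗
7: successors {1, 2}; □¬p there: 1:F, 2:T. ✓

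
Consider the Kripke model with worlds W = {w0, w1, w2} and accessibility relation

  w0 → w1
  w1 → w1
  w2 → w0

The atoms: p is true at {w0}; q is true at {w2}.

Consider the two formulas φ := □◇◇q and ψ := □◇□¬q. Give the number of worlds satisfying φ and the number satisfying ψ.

For □◇◇q:
w0: successors {w1}; ◇◇q there: w1:F. ✗
w1: successors {w1}; ◇◇q there: w1:F. ✗
w2: successors {w0}; ◇◇q there: w0:F. ✗
— 0 worlds.
For □◇□¬q:
w0: successors {w1}; ◇□¬q there: w1:T. ✓
w1: successors {w1}; ◇□¬q there: w1:T. ✓
w2: successors {w0}; ◇□¬q there: w0:T. ✓
— 3 worlds.

0 and 3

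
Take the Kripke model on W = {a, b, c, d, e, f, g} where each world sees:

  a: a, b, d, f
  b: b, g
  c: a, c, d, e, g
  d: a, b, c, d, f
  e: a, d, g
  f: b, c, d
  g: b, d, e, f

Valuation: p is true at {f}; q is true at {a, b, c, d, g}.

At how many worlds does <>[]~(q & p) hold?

a: successors {a, b, d, f}; []~(q & p) there: a:T, b:T, d:T, f:T. ✓
b: successors {b, g}; []~(q & p) there: b:T, g:T. ✓
c: successors {a, c, d, e, g}; []~(q & p) there: a:T, c:T, d:T, e:T, g:T. ✓
d: successors {a, b, c, d, f}; []~(q & p) there: a:T, b:T, c:T, d:T, f:T. ✓
e: successors {a, d, g}; []~(q & p) there: a:T, d:T, g:T. ✓
f: successors {b, c, d}; []~(q & p) there: b:T, c:T, d:T. ✓
g: successors {b, d, e, f}; []~(q & p) there: b:T, d:T, e:T, f:T. ✓
Satisfying worlds: {a, b, c, d, e, f, g}.

7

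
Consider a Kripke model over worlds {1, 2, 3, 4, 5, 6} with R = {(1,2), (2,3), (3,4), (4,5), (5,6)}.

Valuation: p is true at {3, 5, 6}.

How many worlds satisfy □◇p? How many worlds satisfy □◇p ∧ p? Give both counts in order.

For □◇p:
1: successors {2}; ◇p there: 2:T. ✓
2: successors {3}; ◇p there: 3:F. ✗
3: successors {4}; ◇p there: 4:T. ✓
4: successors {5}; ◇p there: 5:T. ✓
5: successors {6}; ◇p there: 6:F. ✗
6: no successors, so □◇p holds vacuously. ✓
— 4 worlds.
For □◇p ∧ p:
1: □◇p is T, p is F. ✗
2: □◇p is F, p is F. ✗
3: □◇p is T, p is T. ✓
4: □◇p is T, p is F. ✗
5: □◇p is F, p is T. ✗
6: □◇p is T, p is T. ✓
— 2 worlds.

4 and 2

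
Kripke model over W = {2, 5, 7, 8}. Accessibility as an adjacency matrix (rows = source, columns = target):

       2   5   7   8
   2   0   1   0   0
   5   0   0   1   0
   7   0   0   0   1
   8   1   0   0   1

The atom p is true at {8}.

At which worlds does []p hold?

2: successors {5}; p there: 5:F. ✗
5: successors {7}; p there: 7:F. ✗
7: successors {8}; p there: 8:T. ✓
8: successors {2, 8}; p there: 2:F, 8:T. ✗

{7}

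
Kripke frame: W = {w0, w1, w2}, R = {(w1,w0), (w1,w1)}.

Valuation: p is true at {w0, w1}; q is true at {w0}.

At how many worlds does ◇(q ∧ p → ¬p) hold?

1

w0: no successors, so ◇(q ∧ p → ¬p) fails. ✗
w1: successors {w0, w1}; q ∧ p → ¬p there: w0:F, w1:T. ✓
w2: no successors, so ◇(q ∧ p → ¬p) fails. ✗
Satisfying worlds: {w1}.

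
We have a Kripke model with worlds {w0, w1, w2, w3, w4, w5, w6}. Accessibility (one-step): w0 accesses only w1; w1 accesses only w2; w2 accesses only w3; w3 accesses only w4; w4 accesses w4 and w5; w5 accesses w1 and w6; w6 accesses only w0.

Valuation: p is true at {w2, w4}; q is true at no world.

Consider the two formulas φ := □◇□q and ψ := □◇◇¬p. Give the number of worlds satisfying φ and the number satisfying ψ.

For □◇□q:
w0: successors {w1}; ◇□q there: w1:F. ✗
w1: successors {w2}; ◇□q there: w2:F. ✗
w2: successors {w3}; ◇□q there: w3:F. ✗
w3: successors {w4}; ◇□q there: w4:F. ✗
w4: successors {w4, w5}; ◇□q there: w4:F, w5:F. ✗
w5: successors {w1, w6}; ◇□q there: w1:F, w6:F. ✗
w6: successors {w0}; ◇□q there: w0:F. ✗
— 0 worlds.
For □◇◇¬p:
w0: successors {w1}; ◇◇¬p there: w1:T. ✓
w1: successors {w2}; ◇◇¬p there: w2:F. ✗
w2: successors {w3}; ◇◇¬p there: w3:T. ✓
w3: successors {w4}; ◇◇¬p there: w4:T. ✓
w4: successors {w4, w5}; ◇◇¬p there: w4:T, w5:T. ✓
w5: successors {w1, w6}; ◇◇¬p there: w1:T, w6:T. ✓
w6: successors {w0}; ◇◇¬p there: w0:F. ✗
— 5 worlds.

0 and 5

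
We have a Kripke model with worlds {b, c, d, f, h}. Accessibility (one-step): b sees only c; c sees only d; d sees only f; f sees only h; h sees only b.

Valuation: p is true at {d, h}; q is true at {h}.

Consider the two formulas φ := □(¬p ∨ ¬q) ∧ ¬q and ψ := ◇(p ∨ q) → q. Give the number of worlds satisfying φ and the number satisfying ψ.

For □(¬p ∨ ¬q) ∧ ¬q:
b: □(¬p ∨ ¬q) is T, ¬q is T. ✓
c: □(¬p ∨ ¬q) is T, ¬q is T. ✓
d: □(¬p ∨ ¬q) is T, ¬q is T. ✓
f: □(¬p ∨ ¬q) is F, ¬q is T. ✗
h: □(¬p ∨ ¬q) is T, ¬q is F. ✗
— 3 worlds.
For ◇(p ∨ q) → q:
b: ◇(p ∨ q) is F, q is F. ✓
c: ◇(p ∨ q) is T, q is F. ✗
d: ◇(p ∨ q) is F, q is F. ✓
f: ◇(p ∨ q) is T, q is F. ✗
h: ◇(p ∨ q) is F, q is T. ✓
— 3 worlds.

3 and 3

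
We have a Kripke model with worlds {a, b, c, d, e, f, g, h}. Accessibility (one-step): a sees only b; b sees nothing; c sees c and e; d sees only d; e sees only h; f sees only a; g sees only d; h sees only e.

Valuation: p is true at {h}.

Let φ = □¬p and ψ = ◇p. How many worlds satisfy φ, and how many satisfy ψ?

For □¬p:
a: successors {b}; ¬p there: b:T. ✓
b: no successors, so □¬p holds vacuously. ✓
c: successors {c, e}; ¬p there: c:T, e:T. ✓
d: successors {d}; ¬p there: d:T. ✓
e: successors {h}; ¬p there: h:F. ✗
f: successors {a}; ¬p there: a:T. ✓
g: successors {d}; ¬p there: d:T. ✓
h: successors {e}; ¬p there: e:T. ✓
— 7 worlds.
For ◇p:
a: successors {b}; p there: b:F. ✗
b: no successors, so ◇p fails. ✗
c: successors {c, e}; p there: c:F, e:F. ✗
d: successors {d}; p there: d:F. ✗
e: successors {h}; p there: h:T. ✓
f: successors {a}; p there: a:F. ✗
g: successors {d}; p there: d:F. ✗
h: successors {e}; p there: e:F. ✗
— 1 world.

7 and 1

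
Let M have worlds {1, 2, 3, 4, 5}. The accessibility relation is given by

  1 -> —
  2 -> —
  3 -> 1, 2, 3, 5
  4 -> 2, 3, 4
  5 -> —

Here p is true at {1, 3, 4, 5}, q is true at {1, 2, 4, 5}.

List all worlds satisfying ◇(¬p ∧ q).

1: no successors, so ◇(¬p ∧ q) fails. ✗
2: no successors, so ◇(¬p ∧ q) fails. ✗
3: successors {1, 2, 3, 5}; ¬p ∧ q there: 1:F, 2:T, 3:F, 5:F. ✓
4: successors {2, 3, 4}; ¬p ∧ q there: 2:T, 3:F, 4:F. ✓
5: no successors, so ◇(¬p ∧ q) fails. ✗

{3, 4}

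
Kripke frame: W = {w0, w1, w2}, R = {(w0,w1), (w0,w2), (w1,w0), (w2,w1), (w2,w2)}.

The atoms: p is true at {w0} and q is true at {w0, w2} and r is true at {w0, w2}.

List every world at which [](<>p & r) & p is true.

w0: [](<>p & r) is F, p is T. ✗
w1: [](<>p & r) is F, p is F. ✗
w2: [](<>p & r) is F, p is F. ✗

∅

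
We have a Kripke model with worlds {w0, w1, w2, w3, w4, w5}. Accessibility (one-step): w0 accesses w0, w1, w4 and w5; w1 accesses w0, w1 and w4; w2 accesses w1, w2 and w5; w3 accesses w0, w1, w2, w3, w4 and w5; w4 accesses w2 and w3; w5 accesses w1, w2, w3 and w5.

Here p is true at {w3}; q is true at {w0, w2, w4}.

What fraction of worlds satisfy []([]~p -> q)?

1/6

w0: successors {w0, w1, w4, w5}; []~p -> q there: w0:T, w1:F, w4:T, w5:T. ✗
w1: successors {w0, w1, w4}; []~p -> q there: w0:T, w1:F, w4:T. ✗
w2: successors {w1, w2, w5}; []~p -> q there: w1:F, w2:T, w5:T. ✗
w3: successors {w0, w1, w2, w3, w4, w5}; []~p -> q there: w0:T, w1:F, w2:T, w3:T, w4:T, w5:T. ✗
w4: successors {w2, w3}; []~p -> q there: w2:T, w3:T. ✓
w5: successors {w1, w2, w3, w5}; []~p -> q there: w1:F, w2:T, w3:T, w5:T. ✗
That's 1 of 6 worlds, so 1/6.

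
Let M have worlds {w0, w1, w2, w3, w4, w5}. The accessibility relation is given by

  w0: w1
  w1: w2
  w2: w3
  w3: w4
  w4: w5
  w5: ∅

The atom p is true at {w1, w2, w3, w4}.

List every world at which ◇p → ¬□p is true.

{w4, w5}

w0: ◇p is T, ¬□p is F. ✗
w1: ◇p is T, ¬□p is F. ✗
w2: ◇p is T, ¬□p is F. ✗
w3: ◇p is T, ¬□p is F. ✗
w4: ◇p is F, ¬□p is T. ✓
w5: ◇p is F, ¬□p is F. ✓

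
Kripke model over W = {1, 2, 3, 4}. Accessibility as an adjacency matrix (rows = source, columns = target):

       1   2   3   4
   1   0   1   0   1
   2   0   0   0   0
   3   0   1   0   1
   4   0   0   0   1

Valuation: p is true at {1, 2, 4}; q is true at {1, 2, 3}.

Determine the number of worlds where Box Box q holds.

1

1: successors {2, 4}; Box q there: 2:T, 4:F. ✗
2: no successors, so Box Box q holds vacuously. ✓
3: successors {2, 4}; Box q there: 2:T, 4:F. ✗
4: successors {4}; Box q there: 4:F. ✗
Satisfying worlds: {2}.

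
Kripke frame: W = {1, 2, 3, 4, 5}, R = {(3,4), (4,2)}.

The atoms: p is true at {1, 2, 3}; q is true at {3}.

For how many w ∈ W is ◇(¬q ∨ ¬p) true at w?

1: no successors, so ◇(¬q ∨ ¬p) fails. ✗
2: no successors, so ◇(¬q ∨ ¬p) fails. ✗
3: successors {4}; ¬q ∨ ¬p there: 4:T. ✓
4: successors {2}; ¬q ∨ ¬p there: 2:T. ✓
5: no successors, so ◇(¬q ∨ ¬p) fails. ✗
Satisfying worlds: {3, 4}.

2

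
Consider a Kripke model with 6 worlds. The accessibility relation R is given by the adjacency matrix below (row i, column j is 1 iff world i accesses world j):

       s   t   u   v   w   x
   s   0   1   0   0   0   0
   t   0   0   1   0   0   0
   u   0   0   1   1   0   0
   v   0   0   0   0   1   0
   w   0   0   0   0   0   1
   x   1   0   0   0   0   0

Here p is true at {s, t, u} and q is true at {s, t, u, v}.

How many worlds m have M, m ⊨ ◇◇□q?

s: successors {t}; ◇□q there: t:T. ✓
t: successors {u}; ◇□q there: u:T. ✓
u: successors {u, v}; ◇□q there: u:T, v:F. ✓
v: successors {w}; ◇□q there: w:T. ✓
w: successors {x}; ◇□q there: x:T. ✓
x: successors {s}; ◇□q there: s:T. ✓
Satisfying worlds: {s, t, u, v, w, x}.

6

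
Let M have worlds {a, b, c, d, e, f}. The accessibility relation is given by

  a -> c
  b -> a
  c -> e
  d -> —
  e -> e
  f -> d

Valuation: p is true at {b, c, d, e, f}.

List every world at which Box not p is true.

{b, d}

a: successors {c}; not p there: c:F. ✗
b: successors {a}; not p there: a:T. ✓
c: successors {e}; not p there: e:F. ✗
d: no successors, so Box not p holds vacuously. ✓
e: successors {e}; not p there: e:F. ✗
f: successors {d}; not p there: d:F. ✗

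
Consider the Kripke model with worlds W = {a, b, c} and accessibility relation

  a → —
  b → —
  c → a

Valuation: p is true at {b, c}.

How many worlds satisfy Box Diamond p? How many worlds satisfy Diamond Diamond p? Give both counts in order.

2 and 0

For Box Diamond p:
a: no successors, so Box Diamond p holds vacuously. ✓
b: no successors, so Box Diamond p holds vacuously. ✓
c: successors {a}; Diamond p there: a:F. ✗
— 2 worlds.
For Diamond Diamond p:
a: no successors, so Diamond Diamond p fails. ✗
b: no successors, so Diamond Diamond p fails. ✗
c: successors {a}; Diamond p there: a:F. ✗
— 0 worlds.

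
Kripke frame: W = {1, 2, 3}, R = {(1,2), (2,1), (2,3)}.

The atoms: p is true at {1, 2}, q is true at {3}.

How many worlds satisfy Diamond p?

2

1: successors {2}; p there: 2:T. ✓
2: successors {1, 3}; p there: 1:T, 3:F. ✓
3: no successors, so Diamond p fails. ✗
Satisfying worlds: {1, 2}.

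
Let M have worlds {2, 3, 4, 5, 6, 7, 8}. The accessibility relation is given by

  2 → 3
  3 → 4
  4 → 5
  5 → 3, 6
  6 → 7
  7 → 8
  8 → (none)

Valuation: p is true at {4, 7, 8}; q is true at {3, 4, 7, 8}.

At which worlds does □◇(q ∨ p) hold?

2: successors {3}; ◇(q ∨ p) there: 3:T. ✓
3: successors {4}; ◇(q ∨ p) there: 4:F. ✗
4: successors {5}; ◇(q ∨ p) there: 5:T. ✓
5: successors {3, 6}; ◇(q ∨ p) there: 3:T, 6:T. ✓
6: successors {7}; ◇(q ∨ p) there: 7:T. ✓
7: successors {8}; ◇(q ∨ p) there: 8:F. ✗
8: no successors, so □◇(q ∨ p) holds vacuously. ✓

{2, 4, 5, 6, 8}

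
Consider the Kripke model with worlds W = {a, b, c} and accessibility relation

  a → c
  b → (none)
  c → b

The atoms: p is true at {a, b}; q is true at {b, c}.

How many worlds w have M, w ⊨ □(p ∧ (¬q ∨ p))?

a: successors {c}; p ∧ (¬q ∨ p) there: c:F. ✗
b: no successors, so □(p ∧ (¬q ∨ p)) holds vacuously. ✓
c: successors {b}; p ∧ (¬q ∨ p) there: b:T. ✓
Satisfying worlds: {b, c}.

2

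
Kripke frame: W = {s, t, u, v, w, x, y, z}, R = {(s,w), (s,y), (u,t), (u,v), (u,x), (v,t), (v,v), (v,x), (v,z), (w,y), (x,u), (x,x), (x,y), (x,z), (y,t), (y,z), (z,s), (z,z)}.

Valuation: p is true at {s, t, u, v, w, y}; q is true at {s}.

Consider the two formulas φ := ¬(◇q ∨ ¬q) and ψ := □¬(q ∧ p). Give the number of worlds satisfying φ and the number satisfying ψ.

1 and 7

For ¬(◇q ∨ ¬q):
s: ◇q ∨ ¬q is F. ✓
t: ◇q ∨ ¬q is T. ✗
u: ◇q ∨ ¬q is T. ✗
v: ◇q ∨ ¬q is T. ✗
w: ◇q ∨ ¬q is T. ✗
x: ◇q ∨ ¬q is T. ✗
y: ◇q ∨ ¬q is T. ✗
z: ◇q ∨ ¬q is T. ✗
— 1 world.
For □¬(q ∧ p):
s: successors {w, y}; ¬(q ∧ p) there: w:T, y:T. ✓
t: no successors, so □¬(q ∧ p) holds vacuously. ✓
u: successors {t, v, x}; ¬(q ∧ p) there: t:T, v:T, x:T. ✓
v: successors {t, v, x, z}; ¬(q ∧ p) there: t:T, v:T, x:T, z:T. ✓
w: successors {y}; ¬(q ∧ p) there: y:T. ✓
x: successors {u, x, y, z}; ¬(q ∧ p) there: u:T, x:T, y:T, z:T. ✓
y: successors {t, z}; ¬(q ∧ p) there: t:T, z:T. ✓
z: successors {s, z}; ¬(q ∧ p) there: s:F, z:T. ✗
— 7 worlds.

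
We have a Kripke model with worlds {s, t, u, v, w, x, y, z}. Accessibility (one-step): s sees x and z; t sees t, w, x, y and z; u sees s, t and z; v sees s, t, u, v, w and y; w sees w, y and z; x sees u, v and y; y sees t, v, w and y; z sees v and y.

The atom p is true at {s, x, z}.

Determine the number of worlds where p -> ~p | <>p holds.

s: p is T, ~p | <>p is T. ✓
t: p is F, ~p | <>p is T. ✓
u: p is F, ~p | <>p is T. ✓
v: p is F, ~p | <>p is T. ✓
w: p is F, ~p | <>p is T. ✓
x: p is T, ~p | <>p is F. ✗
y: p is F, ~p | <>p is T. ✓
z: p is T, ~p | <>p is F. ✗
Satisfying worlds: {s, t, u, v, w, y}.

6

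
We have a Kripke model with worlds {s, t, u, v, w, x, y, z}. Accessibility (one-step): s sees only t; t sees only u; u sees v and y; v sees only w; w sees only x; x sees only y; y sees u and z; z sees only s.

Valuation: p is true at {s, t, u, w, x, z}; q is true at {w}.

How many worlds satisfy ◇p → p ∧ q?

s: ◇p is T, p ∧ q is F. ✗
t: ◇p is T, p ∧ q is F. ✗
u: ◇p is F, p ∧ q is F. ✓
v: ◇p is T, p ∧ q is F. ✗
w: ◇p is T, p ∧ q is T. ✓
x: ◇p is F, p ∧ q is F. ✓
y: ◇p is T, p ∧ q is F. ✗
z: ◇p is T, p ∧ q is F. ✗
Satisfying worlds: {u, w, x}.

3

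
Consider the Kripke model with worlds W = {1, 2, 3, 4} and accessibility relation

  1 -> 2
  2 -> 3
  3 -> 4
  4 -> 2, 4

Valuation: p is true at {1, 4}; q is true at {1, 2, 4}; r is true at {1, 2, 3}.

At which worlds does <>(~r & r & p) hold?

1: successors {2}; ~r & r & p there: 2:F. ✗
2: successors {3}; ~r & r & p there: 3:F. ✗
3: successors {4}; ~r & r & p there: 4:F. ✗
4: successors {2, 4}; ~r & r & p there: 2:F, 4:F. ✗

∅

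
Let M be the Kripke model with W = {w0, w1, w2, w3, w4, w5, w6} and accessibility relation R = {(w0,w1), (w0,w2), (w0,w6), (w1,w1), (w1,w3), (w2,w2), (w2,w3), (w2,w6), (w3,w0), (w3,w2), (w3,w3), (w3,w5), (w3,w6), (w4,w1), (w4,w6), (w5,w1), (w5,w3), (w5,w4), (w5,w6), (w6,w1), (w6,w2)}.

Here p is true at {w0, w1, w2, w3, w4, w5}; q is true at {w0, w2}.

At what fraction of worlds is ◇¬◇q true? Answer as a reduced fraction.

w0: successors {w1, w2, w6}; ¬◇q there: w1:T, w2:F, w6:F. ✓
w1: successors {w1, w3}; ¬◇q there: w1:T, w3:F. ✓
w2: successors {w2, w3, w6}; ¬◇q there: w2:F, w3:F, w6:F. ✗
w3: successors {w0, w2, w3, w5, w6}; ¬◇q there: w0:F, w2:F, w3:F, w5:T, w6:F. ✓
w4: successors {w1, w6}; ¬◇q there: w1:T, w6:F. ✓
w5: successors {w1, w3, w4, w6}; ¬◇q there: w1:T, w3:F, w4:T, w6:F. ✓
w6: successors {w1, w2}; ¬◇q there: w1:T, w2:F. ✓
That's 6 of 7 worlds, so 6/7.

6/7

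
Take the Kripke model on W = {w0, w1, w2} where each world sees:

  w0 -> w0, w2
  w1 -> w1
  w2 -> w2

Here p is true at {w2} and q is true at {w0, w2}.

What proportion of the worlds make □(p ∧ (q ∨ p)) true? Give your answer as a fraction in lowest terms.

1/3

w0: successors {w0, w2}; p ∧ (q ∨ p) there: w0:F, w2:T. ✗
w1: successors {w1}; p ∧ (q ∨ p) there: w1:F. ✗
w2: successors {w2}; p ∧ (q ∨ p) there: w2:T. ✓
That's 1 of 3 worlds, so 1/3.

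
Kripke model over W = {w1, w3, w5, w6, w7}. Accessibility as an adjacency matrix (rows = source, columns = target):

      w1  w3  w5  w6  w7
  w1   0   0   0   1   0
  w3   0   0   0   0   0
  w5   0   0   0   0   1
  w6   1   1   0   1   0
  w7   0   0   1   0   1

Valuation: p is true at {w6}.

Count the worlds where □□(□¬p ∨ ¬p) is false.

w1: successors {w6}; □(□¬p ∨ ¬p) there: w6:F. ✗
w3: no successors, so □□(□¬p ∨ ¬p) holds vacuously. ✓
w5: successors {w7}; □(□¬p ∨ ¬p) there: w7:T. ✓
w6: successors {w1, w3, w6}; □(□¬p ∨ ¬p) there: w1:F, w3:T, w6:F. ✗
w7: successors {w5, w7}; □(□¬p ∨ ¬p) there: w5:T, w7:T. ✓
Satisfying worlds: {w3, w5, w7}.
So □□(□¬p ∨ ¬p) fails at the other 2 worlds.

2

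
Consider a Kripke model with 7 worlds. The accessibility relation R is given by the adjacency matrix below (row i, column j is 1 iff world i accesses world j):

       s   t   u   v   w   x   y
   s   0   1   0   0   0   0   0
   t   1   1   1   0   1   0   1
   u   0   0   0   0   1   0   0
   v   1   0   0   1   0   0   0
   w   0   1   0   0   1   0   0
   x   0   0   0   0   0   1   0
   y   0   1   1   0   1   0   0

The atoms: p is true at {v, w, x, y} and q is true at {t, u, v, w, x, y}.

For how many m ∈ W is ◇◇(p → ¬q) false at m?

1

s: successors {t}; ◇(p → ¬q) there: t:T. ✓
t: successors {s, t, u, w, y}; ◇(p → ¬q) there: s:T, t:T, u:F, w:T, y:T. ✓
u: successors {w}; ◇(p → ¬q) there: w:T. ✓
v: successors {s, v}; ◇(p → ¬q) there: s:T, v:T. ✓
w: successors {t, w}; ◇(p → ¬q) there: t:T, w:T. ✓
x: successors {x}; ◇(p → ¬q) there: x:F. ✗
y: successors {t, u, w}; ◇(p → ¬q) there: t:T, u:F, w:T. ✓
Satisfying worlds: {s, t, u, v, w, y}.
So ◇◇(p → ¬q) fails at the other 1 world.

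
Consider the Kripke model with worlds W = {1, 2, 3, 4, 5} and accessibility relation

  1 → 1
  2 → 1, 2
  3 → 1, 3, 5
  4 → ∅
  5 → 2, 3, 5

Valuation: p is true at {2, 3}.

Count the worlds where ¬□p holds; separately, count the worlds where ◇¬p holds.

4 and 4

For ¬□p:
1: □p is F. ✓
2: □p is F. ✓
3: □p is F. ✓
4: □p is T. ✗
5: □p is F. ✓
— 4 worlds.
For ◇¬p:
1: successors {1}; ¬p there: 1:T. ✓
2: successors {1, 2}; ¬p there: 1:T, 2:F. ✓
3: successors {1, 3, 5}; ¬p there: 1:T, 3:F, 5:T. ✓
4: no successors, so ◇¬p fails. ✗
5: successors {2, 3, 5}; ¬p there: 2:F, 3:F, 5:T. ✓
— 4 worlds.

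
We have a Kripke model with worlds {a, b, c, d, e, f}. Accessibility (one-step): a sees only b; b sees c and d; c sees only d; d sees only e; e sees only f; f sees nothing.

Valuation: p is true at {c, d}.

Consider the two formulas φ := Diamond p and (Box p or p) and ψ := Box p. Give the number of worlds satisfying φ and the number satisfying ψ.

2 and 3

For Diamond p and (Box p or p):
a: Diamond p is F, Box p or p is F. ✗
b: Diamond p is T, Box p or p is T. ✓
c: Diamond p is T, Box p or p is T. ✓
d: Diamond p is F, Box p or p is T. ✗
e: Diamond p is F, Box p or p is F. ✗
f: Diamond p is F, Box p or p is T. ✗
— 2 worlds.
For Box p:
a: successors {b}; p there: b:F. ✗
b: successors {c, d}; p there: c:T, d:T. ✓
c: successors {d}; p there: d:T. ✓
d: successors {e}; p there: e:F. ✗
e: successors {f}; p there: f:F. ✗
f: no successors, so Box p holds vacuously. ✓
— 3 worlds.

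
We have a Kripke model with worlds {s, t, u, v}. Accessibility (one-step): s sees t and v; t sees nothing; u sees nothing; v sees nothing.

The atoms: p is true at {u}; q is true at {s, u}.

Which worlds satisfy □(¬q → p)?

{t, u, v}

s: successors {t, v}; ¬q → p there: t:F, v:F. ✗
t: no successors, so □(¬q → p) holds vacuously. ✓
u: no successors, so □(¬q → p) holds vacuously. ✓
v: no successors, so □(¬q → p) holds vacuously. ✓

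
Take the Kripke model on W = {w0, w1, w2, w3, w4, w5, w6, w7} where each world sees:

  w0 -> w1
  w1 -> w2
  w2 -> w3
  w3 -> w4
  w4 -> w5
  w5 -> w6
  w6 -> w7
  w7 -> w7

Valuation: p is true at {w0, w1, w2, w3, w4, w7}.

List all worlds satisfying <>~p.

w0: successors {w1}; ~p there: w1:F. ✗
w1: successors {w2}; ~p there: w2:F. ✗
w2: successors {w3}; ~p there: w3:F. ✗
w3: successors {w4}; ~p there: w4:F. ✗
w4: successors {w5}; ~p there: w5:T. ✓
w5: successors {w6}; ~p there: w6:T. ✓
w6: successors {w7}; ~p there: w7:F. ✗
w7: successors {w7}; ~p there: w7:F. ✗

{w4, w5}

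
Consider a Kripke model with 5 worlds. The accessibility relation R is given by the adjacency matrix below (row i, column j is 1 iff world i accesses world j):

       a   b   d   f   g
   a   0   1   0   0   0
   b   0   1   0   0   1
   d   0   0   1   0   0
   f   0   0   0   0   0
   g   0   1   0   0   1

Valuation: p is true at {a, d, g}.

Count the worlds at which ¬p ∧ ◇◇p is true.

1

a: ¬p is F, ◇◇p is T. ✗
b: ¬p is T, ◇◇p is T. ✓
d: ¬p is F, ◇◇p is T. ✗
f: ¬p is T, ◇◇p is F. ✗
g: ¬p is F, ◇◇p is T. ✗
Satisfying worlds: {b}.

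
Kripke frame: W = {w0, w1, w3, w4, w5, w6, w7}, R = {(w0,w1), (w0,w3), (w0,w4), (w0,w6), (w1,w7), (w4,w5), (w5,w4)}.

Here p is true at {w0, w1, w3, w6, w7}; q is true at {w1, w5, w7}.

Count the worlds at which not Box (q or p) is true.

2

w0: Box (q or p) is F. ✓
w1: Box (q or p) is T. ✗
w3: Box (q or p) is T. ✗
w4: Box (q or p) is T. ✗
w5: Box (q or p) is F. ✓
w6: Box (q or p) is T. ✗
w7: Box (q or p) is T. ✗
Satisfying worlds: {w0, w5}.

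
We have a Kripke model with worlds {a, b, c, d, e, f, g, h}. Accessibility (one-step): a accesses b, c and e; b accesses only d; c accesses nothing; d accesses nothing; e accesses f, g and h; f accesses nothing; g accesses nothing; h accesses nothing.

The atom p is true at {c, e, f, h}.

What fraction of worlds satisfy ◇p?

1/4

a: successors {b, c, e}; p there: b:F, c:T, e:T. ✓
b: successors {d}; p there: d:F. ✗
c: no successors, so ◇p fails. ✗
d: no successors, so ◇p fails. ✗
e: successors {f, g, h}; p there: f:T, g:F, h:T. ✓
f: no successors, so ◇p fails. ✗
g: no successors, so ◇p fails. ✗
h: no successors, so ◇p fails. ✗
That's 2 of 8 worlds, so 2/8 = 1/4.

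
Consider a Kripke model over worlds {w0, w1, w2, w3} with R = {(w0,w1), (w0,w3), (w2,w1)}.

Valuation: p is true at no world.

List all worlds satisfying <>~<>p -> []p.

{w1, w3}

w0: <>~<>p is T, []p is F. ✗
w1: <>~<>p is F, []p is T. ✓
w2: <>~<>p is T, []p is F. ✗
w3: <>~<>p is F, []p is T. ✓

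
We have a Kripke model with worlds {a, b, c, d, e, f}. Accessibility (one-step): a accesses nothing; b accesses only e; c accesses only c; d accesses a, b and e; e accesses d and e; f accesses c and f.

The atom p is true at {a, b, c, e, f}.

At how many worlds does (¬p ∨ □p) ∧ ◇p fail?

a: ¬p ∨ □p is T, ◇p is F. ✗
b: ¬p ∨ □p is T, ◇p is T. ✓
c: ¬p ∨ □p is T, ◇p is T. ✓
d: ¬p ∨ □p is T, ◇p is T. ✓
e: ¬p ∨ □p is F, ◇p is T. ✗
f: ¬p ∨ □p is T, ◇p is T. ✓
Satisfying worlds: {b, c, d, f}.
So (¬p ∨ □p) ∧ ◇p fails at the other 2 worlds.

2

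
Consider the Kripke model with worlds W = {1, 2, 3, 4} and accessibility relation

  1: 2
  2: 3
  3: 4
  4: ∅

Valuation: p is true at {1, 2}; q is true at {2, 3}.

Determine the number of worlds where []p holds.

2

1: successors {2}; p there: 2:T. ✓
2: successors {3}; p there: 3:F. ✗
3: successors {4}; p there: 4:F. ✗
4: no successors, so []p holds vacuously. ✓
Satisfying worlds: {1, 4}.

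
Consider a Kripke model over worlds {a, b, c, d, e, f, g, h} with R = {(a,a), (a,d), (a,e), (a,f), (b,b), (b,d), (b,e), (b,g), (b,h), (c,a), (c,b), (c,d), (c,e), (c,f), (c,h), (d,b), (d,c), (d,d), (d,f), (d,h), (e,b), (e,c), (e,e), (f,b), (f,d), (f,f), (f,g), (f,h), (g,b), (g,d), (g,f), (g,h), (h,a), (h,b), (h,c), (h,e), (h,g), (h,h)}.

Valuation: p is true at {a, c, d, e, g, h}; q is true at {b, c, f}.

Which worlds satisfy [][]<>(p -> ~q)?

{a, b, c, d, e, f, g, h}

a: successors {a, d, e, f}; []<>(p -> ~q) there: a:T, d:T, e:T, f:T. ✓
b: successors {b, d, e, g, h}; []<>(p -> ~q) there: b:T, d:T, e:T, g:T, h:T. ✓
c: successors {a, b, d, e, f, h}; []<>(p -> ~q) there: a:T, b:T, d:T, e:T, f:T, h:T. ✓
d: successors {b, c, d, f, h}; []<>(p -> ~q) there: b:T, c:T, d:T, f:T, h:T. ✓
e: successors {b, c, e}; []<>(p -> ~q) there: b:T, c:T, e:T. ✓
f: successors {b, d, f, g, h}; []<>(p -> ~q) there: b:T, d:T, f:T, g:T, h:T. ✓
g: successors {b, d, f, h}; []<>(p -> ~q) there: b:T, d:T, f:T, h:T. ✓
h: successors {a, b, c, e, g, h}; []<>(p -> ~q) there: a:T, b:T, c:T, e:T, g:T, h:T. ✓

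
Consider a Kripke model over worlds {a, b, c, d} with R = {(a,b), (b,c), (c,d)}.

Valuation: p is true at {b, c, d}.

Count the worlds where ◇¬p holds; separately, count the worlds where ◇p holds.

For ◇¬p:
a: successors {b}; ¬p there: b:F. ✗
b: successors {c}; ¬p there: c:F. ✗
c: successors {d}; ¬p there: d:F. ✗
d: no successors, so ◇¬p fails. ✗
— 0 worlds.
For ◇p:
a: successors {b}; p there: b:T. ✓
b: successors {c}; p there: c:T. ✓
c: successors {d}; p there: d:T. ✓
d: no successors, so ◇p fails. ✗
— 3 worlds.

0 and 3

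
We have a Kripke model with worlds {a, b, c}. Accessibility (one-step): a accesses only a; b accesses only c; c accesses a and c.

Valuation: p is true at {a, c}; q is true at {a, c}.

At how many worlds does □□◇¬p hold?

a: successors {a}; □◇¬p there: a:F. ✗
b: successors {c}; □◇¬p there: c:F. ✗
c: successors {a, c}; □◇¬p there: a:F, c:F. ✗
Satisfying worlds: ∅.

0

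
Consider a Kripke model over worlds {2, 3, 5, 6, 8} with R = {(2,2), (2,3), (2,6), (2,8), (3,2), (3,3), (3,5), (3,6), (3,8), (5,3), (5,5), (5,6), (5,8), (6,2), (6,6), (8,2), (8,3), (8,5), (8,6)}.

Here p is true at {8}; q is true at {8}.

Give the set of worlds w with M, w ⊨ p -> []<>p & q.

{2, 3, 5, 6}

2: p is F, []<>p & q is F. ✓
3: p is F, []<>p & q is F. ✓
5: p is F, []<>p & q is F. ✓
6: p is F, []<>p & q is F. ✓
8: p is T, []<>p & q is F. ✗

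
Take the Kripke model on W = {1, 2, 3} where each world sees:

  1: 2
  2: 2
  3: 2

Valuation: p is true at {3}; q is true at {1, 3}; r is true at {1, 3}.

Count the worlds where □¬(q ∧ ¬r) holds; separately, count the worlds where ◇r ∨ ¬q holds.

3 and 1

For □¬(q ∧ ¬r):
1: successors {2}; ¬(q ∧ ¬r) there: 2:T. ✓
2: successors {2}; ¬(q ∧ ¬r) there: 2:T. ✓
3: successors {2}; ¬(q ∧ ¬r) there: 2:T. ✓
— 3 worlds.
For ◇r ∨ ¬q:
1: ◇r is F, ¬q is F. ✗
2: ◇r is F, ¬q is T. ✓
3: ◇r is F, ¬q is F. ✗
— 1 world.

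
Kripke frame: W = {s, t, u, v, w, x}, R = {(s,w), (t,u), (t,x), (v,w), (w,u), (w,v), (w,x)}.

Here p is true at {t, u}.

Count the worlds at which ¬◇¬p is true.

2

s: ◇¬p is T. ✗
t: ◇¬p is T. ✗
u: ◇¬p is F. ✓
v: ◇¬p is T. ✗
w: ◇¬p is T. ✗
x: ◇¬p is F. ✓
Satisfying worlds: {u, x}.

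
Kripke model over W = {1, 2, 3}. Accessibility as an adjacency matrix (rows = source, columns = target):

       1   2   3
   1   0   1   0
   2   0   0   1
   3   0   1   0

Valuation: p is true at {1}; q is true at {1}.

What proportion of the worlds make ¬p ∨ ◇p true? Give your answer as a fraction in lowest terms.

2/3

1: ¬p is F, ◇p is F. ✗
2: ¬p is T, ◇p is F. ✓
3: ¬p is T, ◇p is F. ✓
That's 2 of 3 worlds, so 2/3.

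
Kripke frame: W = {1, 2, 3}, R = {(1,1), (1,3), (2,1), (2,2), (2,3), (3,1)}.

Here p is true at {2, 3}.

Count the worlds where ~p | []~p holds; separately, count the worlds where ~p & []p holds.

For ~p | []~p:
1: ~p is T, []~p is F. ✓
2: ~p is F, []~p is F. ✗
3: ~p is F, []~p is T. ✓
— 2 worlds.
For ~p & []p:
1: ~p is T, []p is F. ✗
2: ~p is F, []p is F. ✗
3: ~p is F, []p is F. ✗
— 0 worlds.

2 and 0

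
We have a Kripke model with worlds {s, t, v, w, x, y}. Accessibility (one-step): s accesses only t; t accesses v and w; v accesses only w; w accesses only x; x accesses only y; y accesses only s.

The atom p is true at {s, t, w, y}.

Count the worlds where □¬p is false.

5

s: successors {t}; ¬p there: t:F. ✗
t: successors {v, w}; ¬p there: v:T, w:F. ✗
v: successors {w}; ¬p there: w:F. ✗
w: successors {x}; ¬p there: x:T. ✓
x: successors {y}; ¬p there: y:F. ✗
y: successors {s}; ¬p there: s:F. ✗
Satisfying worlds: {w}.
So □¬p fails at the other 5 worlds.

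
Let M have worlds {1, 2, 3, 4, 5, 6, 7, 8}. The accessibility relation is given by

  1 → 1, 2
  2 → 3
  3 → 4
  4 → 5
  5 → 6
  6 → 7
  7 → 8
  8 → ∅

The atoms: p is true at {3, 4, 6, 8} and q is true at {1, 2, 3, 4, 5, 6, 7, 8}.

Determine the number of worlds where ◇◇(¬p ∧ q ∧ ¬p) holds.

3

1: successors {1, 2}; ◇(¬p ∧ q ∧ ¬p) there: 1:T, 2:F. ✓
2: successors {3}; ◇(¬p ∧ q ∧ ¬p) there: 3:F. ✗
3: successors {4}; ◇(¬p ∧ q ∧ ¬p) there: 4:T. ✓
4: successors {5}; ◇(¬p ∧ q ∧ ¬p) there: 5:F. ✗
5: successors {6}; ◇(¬p ∧ q ∧ ¬p) there: 6:T. ✓
6: successors {7}; ◇(¬p ∧ q ∧ ¬p) there: 7:F. ✗
7: successors {8}; ◇(¬p ∧ q ∧ ¬p) there: 8:F. ✗
8: no successors, so ◇◇(¬p ∧ q ∧ ¬p) fails. ✗
Satisfying worlds: {1, 3, 5}.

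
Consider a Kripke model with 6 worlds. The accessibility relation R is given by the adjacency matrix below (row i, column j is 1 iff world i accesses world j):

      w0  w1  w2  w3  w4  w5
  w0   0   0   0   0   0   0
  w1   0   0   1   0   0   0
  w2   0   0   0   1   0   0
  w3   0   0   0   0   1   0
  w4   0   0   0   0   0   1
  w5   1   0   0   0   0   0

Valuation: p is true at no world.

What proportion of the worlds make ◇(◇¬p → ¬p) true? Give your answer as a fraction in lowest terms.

w0: no successors, so ◇(◇¬p → ¬p) fails. ✗
w1: successors {w2}; ◇¬p → ¬p there: w2:T. ✓
w2: successors {w3}; ◇¬p → ¬p there: w3:T. ✓
w3: successors {w4}; ◇¬p → ¬p there: w4:T. ✓
w4: successors {w5}; ◇¬p → ¬p there: w5:T. ✓
w5: successors {w0}; ◇¬p → ¬p there: w0:T. ✓
That's 5 of 6 worlds, so 5/6.

5/6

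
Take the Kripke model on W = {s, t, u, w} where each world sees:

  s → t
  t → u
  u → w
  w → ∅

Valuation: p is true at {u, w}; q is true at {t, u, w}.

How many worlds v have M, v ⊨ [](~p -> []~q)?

s: successors {t}; ~p -> []~q there: t:F. ✗
t: successors {u}; ~p -> []~q there: u:T. ✓
u: successors {w}; ~p -> []~q there: w:T. ✓
w: no successors, so [](~p -> []~q) holds vacuously. ✓
Satisfying worlds: {t, u, w}.

3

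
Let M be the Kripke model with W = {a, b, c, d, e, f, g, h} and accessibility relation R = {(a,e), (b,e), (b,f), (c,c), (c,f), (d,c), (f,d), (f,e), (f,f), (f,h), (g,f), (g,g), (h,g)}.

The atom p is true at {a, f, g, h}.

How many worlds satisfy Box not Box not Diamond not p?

5

a: successors {e}; not Box not Diamond not p there: e:F. ✗
b: successors {e, f}; not Box not Diamond not p there: e:F, f:T. ✗
c: successors {c, f}; not Box not Diamond not p there: c:T, f:T. ✓
d: successors {c}; not Box not Diamond not p there: c:T. ✓
e: no successors, so Box not Box not Diamond not p holds vacuously. ✓
f: successors {d, e, f, h}; not Box not Diamond not p there: d:T, e:F, f:T, h:F. ✗
g: successors {f, g}; not Box not Diamond not p there: f:T, g:T. ✓
h: successors {g}; not Box not Diamond not p there: g:T. ✓
Satisfying worlds: {c, d, e, g, h}.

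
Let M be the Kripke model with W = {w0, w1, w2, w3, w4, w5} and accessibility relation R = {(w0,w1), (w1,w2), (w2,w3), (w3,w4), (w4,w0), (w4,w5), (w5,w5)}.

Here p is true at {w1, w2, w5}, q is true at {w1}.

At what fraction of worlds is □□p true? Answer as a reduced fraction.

1/2

w0: successors {w1}; □p there: w1:T. ✓
w1: successors {w2}; □p there: w2:F. ✗
w2: successors {w3}; □p there: w3:F. ✗
w3: successors {w4}; □p there: w4:F. ✗
w4: successors {w0, w5}; □p there: w0:T, w5:T. ✓
w5: successors {w5}; □p there: w5:T. ✓
That's 3 of 6 worlds, so 3/6 = 1/2.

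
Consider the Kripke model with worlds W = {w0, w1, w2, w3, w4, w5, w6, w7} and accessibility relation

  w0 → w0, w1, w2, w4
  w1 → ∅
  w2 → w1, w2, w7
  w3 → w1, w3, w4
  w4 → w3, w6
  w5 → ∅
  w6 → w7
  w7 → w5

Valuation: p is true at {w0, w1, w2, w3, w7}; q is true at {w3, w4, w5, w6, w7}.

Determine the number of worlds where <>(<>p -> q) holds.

6

w0: successors {w0, w1, w2, w4}; <>p -> q there: w0:F, w1:T, w2:F, w4:T. ✓
w1: no successors, so <>(<>p -> q) fails. ✗
w2: successors {w1, w2, w7}; <>p -> q there: w1:T, w2:F, w7:T. ✓
w3: successors {w1, w3, w4}; <>p -> q there: w1:T, w3:T, w4:T. ✓
w4: successors {w3, w6}; <>p -> q there: w3:T, w6:T. ✓
w5: no successors, so <>(<>p -> q) fails. ✗
w6: successors {w7}; <>p -> q there: w7:T. ✓
w7: successors {w5}; <>p -> q there: w5:T. ✓
Satisfying worlds: {w0, w2, w3, w4, w6, w7}.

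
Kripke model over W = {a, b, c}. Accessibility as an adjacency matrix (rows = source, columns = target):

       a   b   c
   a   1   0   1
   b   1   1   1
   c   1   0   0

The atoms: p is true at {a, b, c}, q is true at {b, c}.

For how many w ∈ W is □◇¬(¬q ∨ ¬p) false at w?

2

a: successors {a, c}; ◇¬(¬q ∨ ¬p) there: a:T, c:F. ✗
b: successors {a, b, c}; ◇¬(¬q ∨ ¬p) there: a:T, b:T, c:F. ✗
c: successors {a}; ◇¬(¬q ∨ ¬p) there: a:T. ✓
Satisfying worlds: {c}.
So □◇¬(¬q ∨ ¬p) fails at the other 2 worlds.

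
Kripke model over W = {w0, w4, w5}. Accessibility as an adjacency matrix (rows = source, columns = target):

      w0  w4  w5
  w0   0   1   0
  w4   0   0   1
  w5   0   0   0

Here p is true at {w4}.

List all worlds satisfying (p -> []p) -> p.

w0: p -> []p is T, p is F. ✗
w4: p -> []p is F, p is T. ✓
w5: p -> []p is T, p is F. ✗

{w4}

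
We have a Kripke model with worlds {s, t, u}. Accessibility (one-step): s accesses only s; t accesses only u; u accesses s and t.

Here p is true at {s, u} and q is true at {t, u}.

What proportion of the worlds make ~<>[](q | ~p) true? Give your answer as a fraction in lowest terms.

2/3

s: <>[](q | ~p) is F. ✓
t: <>[](q | ~p) is F. ✓
u: <>[](q | ~p) is T. ✗
That's 2 of 3 worlds, so 2/3.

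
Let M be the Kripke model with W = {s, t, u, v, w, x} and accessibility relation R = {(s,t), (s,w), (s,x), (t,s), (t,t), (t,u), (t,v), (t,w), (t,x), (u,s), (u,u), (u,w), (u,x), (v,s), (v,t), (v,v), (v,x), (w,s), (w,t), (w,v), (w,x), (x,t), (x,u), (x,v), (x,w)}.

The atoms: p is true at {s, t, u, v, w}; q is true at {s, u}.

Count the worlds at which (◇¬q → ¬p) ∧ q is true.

s: ◇¬q → ¬p is F, q is T. ✗
t: ◇¬q → ¬p is F, q is F. ✗
u: ◇¬q → ¬p is F, q is T. ✗
v: ◇¬q → ¬p is F, q is F. ✗
w: ◇¬q → ¬p is F, q is F. ✗
x: ◇¬q → ¬p is T, q is F. ✗
Satisfying worlds: ∅.

0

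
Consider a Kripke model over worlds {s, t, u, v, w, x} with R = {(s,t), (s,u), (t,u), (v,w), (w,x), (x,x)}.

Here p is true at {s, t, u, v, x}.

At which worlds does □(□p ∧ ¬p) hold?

s: successors {t, u}; □p ∧ ¬p there: t:F, u:F. ✗
t: successors {u}; □p ∧ ¬p there: u:F. ✗
u: no successors, so □(□p ∧ ¬p) holds vacuously. ✓
v: successors {w}; □p ∧ ¬p there: w:T. ✓
w: successors {x}; □p ∧ ¬p there: x:F. ✗
x: successors {x}; □p ∧ ¬p there: x:F. ✗

{u, v}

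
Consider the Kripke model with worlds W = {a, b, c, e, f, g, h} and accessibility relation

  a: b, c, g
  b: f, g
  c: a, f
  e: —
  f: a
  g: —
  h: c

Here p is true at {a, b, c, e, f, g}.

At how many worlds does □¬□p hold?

2

a: successors {b, c, g}; ¬□p there: b:F, c:F, g:F. ✗
b: successors {f, g}; ¬□p there: f:F, g:F. ✗
c: successors {a, f}; ¬□p there: a:F, f:F. ✗
e: no successors, so □¬□p holds vacuously. ✓
f: successors {a}; ¬□p there: a:F. ✗
g: no successors, so □¬□p holds vacuously. ✓
h: successors {c}; ¬□p there: c:F. ✗
Satisfying worlds: {e, g}.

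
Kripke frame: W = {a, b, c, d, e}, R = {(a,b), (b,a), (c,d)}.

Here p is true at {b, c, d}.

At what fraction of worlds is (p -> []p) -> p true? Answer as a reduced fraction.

3/5

a: p -> []p is T, p is F. ✗
b: p -> []p is F, p is T. ✓
c: p -> []p is T, p is T. ✓
d: p -> []p is T, p is T. ✓
e: p -> []p is T, p is F. ✗
That's 3 of 5 worlds, so 3/5.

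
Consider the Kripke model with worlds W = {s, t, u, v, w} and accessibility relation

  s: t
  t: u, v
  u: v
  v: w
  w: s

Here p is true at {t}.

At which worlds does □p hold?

{s}

s: successors {t}; p there: t:T. ✓
t: successors {u, v}; p there: u:F, v:F. ✗
u: successors {v}; p there: v:F. ✗
v: successors {w}; p there: w:F. ✗
w: successors {s}; p there: s:F. ✗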